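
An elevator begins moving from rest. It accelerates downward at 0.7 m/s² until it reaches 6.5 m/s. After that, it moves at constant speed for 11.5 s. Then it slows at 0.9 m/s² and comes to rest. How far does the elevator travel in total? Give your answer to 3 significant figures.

Phase 1 (accelerating): v₀ = 0 m/s, a = 0.7 m/s².
v = v₀ + at → t = (6.5 − 0) / 0.7 = 9.29 s
v² = v₀² + 2aΔx → Δx = (6.5² − 0²)/(2·0.7) = 30.2 m

Phase 2 (constant speed): v₀ = 6.50 m/s, a = 0 m/s².
v = v₀ + at = 6.50 + (0)(11.5) = 6.50 m/s
Δx = v₀t + ½at² = 6.50·11.5 + 0.5·0·11.5² = 74.8 m

Phase 3 (decelerating): v₀ = 6.50 m/s, a = -0.9 m/s².
v = v₀ + at → t = (0 − 6.50) / -0.9 = 7.22 s
v² = v₀² + 2aΔx → Δx = (0² − 6.50²)/(2·-0.9) = 23.5 m
Total distance = 30.2 + 74.8 + 23.5 = 128 m

128 m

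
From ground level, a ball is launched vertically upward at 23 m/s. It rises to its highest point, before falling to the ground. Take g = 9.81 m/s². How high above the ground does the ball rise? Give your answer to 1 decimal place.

Phase 1 (rising): v₀ = 23.0 m/s, a = -9.81 m/s².
v = v₀ + at → t = (0 − 23.0) / -9.81 = 2.34 s
v² = v₀² + 2aΔx → Δx = (0² − 23.0²)/(2·-9.81) = 27.0 m
Maximum height = 27.0 m

27.0 m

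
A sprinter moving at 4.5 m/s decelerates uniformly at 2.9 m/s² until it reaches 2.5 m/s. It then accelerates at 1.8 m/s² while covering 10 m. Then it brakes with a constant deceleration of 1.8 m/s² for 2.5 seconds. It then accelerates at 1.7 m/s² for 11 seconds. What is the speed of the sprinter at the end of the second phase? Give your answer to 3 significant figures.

6.50 m/s

Phase 1 (decelerating): v₀ = 4.50 m/s, a = -2.9 m/s².
v = v₀ + at → t = (2.5 − 4.50) / -2.9 = 0.690 s
v² = v₀² + 2aΔx → Δx = (2.5² − 4.50²)/(2·-2.9) = 2.41 m

Phase 2 (accelerating): v₀ = 2.50 m/s, a = 1.8 m/s².
v² = v₀² + 2aΔx = 2.50² + 2·1.8·10 = 42.2 → v = 6.50 m/s
t = (v − v₀)/a = (6.50 − 2.50)/1.8 = 2.22 s
Speed at end of phase 2 = 6.50 m/s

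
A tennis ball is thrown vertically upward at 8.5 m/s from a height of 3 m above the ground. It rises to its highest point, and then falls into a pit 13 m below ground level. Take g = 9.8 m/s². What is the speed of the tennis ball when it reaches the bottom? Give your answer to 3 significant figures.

19.6 m/s

Phase 1 (rising): v₀ = 8.50 m/s, a = -9.8 m/s².
v = v₀ + at → t = (0 − 8.50) / -9.8 = 0.867 s
v² = v₀² + 2aΔx → Δx = (0² − 8.50²)/(2·-9.8) = 3.69 m

Phase 2 (falling): v₀ = 0 m/s, a = -9.8 m/s².
Falls 19.7 m from rest: t = √(2·19.7/9.8) = 2.00 s; v = g·t = 19.6 m/s.
Final speed = 19.6 m/s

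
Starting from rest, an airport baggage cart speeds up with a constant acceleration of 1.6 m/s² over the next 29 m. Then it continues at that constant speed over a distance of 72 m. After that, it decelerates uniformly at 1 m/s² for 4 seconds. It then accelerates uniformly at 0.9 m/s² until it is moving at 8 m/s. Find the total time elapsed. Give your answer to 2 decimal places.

20.12 s

Phase 1 (accelerating): v₀ = 0 m/s, a = 1.6 m/s².
v² = v₀² + 2aΔx = 0² + 2·1.6·29 = 92.8 → v = 9.63 m/s
t = (v − v₀)/a = (9.63 − 0)/1.6 = 6.02 s

Phase 2 (constant speed): v₀ = 9.63 m/s, a = 0 m/s².
Constant speed: t = d/v = 72/9.63 = 7.47 s

Phase 3 (decelerating): v₀ = 9.63 m/s, a = -1 m/s².
v = v₀ + at = 9.63 + (-1)(4) = 5.63 m/s
Δx = v₀t + ½at² = 9.63·4 + 0.5·-1·4² = 30.5 m

Phase 4 (accelerating): v₀ = 5.63 m/s, a = 0.9 m/s².
v = v₀ + at → t = (8 − 5.63) / 0.9 = 2.63 s
v² = v₀² + 2aΔx → Δx = (8² − 5.63²)/(2·0.9) = 17.9 m
Total time = 6.02 + 7.47 + 4.00 + 2.63 = 20.1 s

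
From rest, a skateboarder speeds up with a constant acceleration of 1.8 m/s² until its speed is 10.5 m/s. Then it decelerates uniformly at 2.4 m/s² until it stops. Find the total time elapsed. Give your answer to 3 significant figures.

Phase 1 (accelerating): v₀ = 0 m/s, a = 1.8 m/s².
v = v₀ + at → t = (10.5 − 0) / 1.8 = 5.83 s
v² = v₀² + 2aΔx → Δx = (10.5² − 0²)/(2·1.8) = 30.6 m

Phase 2 (decelerating): v₀ = 10.5 m/s, a = -2.4 m/s².
v = v₀ + at → t = (0 − 10.5) / -2.4 = 4.38 s
v² = v₀² + 2aΔx → Δx = (0² − 10.5²)/(2·-2.4) = 23.0 m
Total time = 5.83 + 4.38 = 10.2 s

10.2 s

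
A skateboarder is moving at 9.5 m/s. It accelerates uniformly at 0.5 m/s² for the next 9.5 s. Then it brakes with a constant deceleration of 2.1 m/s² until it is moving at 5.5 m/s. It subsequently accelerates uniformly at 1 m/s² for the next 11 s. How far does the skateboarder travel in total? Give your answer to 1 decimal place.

Phase 1 (accelerating): v₀ = 9.50 m/s, a = 0.5 m/s².
v = v₀ + at = 9.50 + (0.5)(9.5) = 14.2 m/s
Δx = v₀t + ½at² = 9.50·9.5 + 0.5·0.5·9.5² = 113 m

Phase 2 (decelerating): v₀ = 14.2 m/s, a = -2.1 m/s².
v = v₀ + at → t = (5.5 − 14.2) / -2.1 = 4.17 s
v² = v₀² + 2aΔx → Δx = (5.5² − 14.2²)/(2·-2.1) = 41.1 m

Phase 3 (accelerating): v₀ = 5.50 m/s, a = 1 m/s².
v = v₀ + at = 5.50 + (1)(11) = 16.5 m/s
Δx = v₀t + ½at² = 5.50·11 + 0.5·1·11² = 121 m
Total distance = 113 + 41.1 + 121 = 275 m

275.0 m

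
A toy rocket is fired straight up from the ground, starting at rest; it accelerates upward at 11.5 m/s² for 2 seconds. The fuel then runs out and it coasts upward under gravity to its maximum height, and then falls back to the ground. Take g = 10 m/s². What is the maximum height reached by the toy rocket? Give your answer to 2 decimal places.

Phase 1 (powered ascent): v₀ = 0 m/s, a = 11.5 m/s².
v = v₀ + at = 0 + (11.5)(2) = 23.0 m/s
Δx = v₀t + ½at² = 0·2 + 0.5·11.5·2² = 23.0 m

Phase 2 (coasting upward): v₀ = 23.0 m/s, a = -10 m/s².
v = v₀ + at → t = (0 − 23.0) / -10 = 2.30 s
v² = v₀² + 2aΔx → Δx = (0² − 23.0²)/(2·-10) = 26.4 m
Maximum height = 23.0 + 26.4 = 49.5 m

49.45 m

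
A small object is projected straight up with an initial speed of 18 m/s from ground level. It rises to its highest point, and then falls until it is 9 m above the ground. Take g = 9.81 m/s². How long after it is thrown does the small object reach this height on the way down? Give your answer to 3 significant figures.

Phase 1 (rising): v₀ = 18.0 m/s, a = -9.81 m/s².
v = v₀ + at → t = (0 − 18.0) / -9.81 = 1.83 s
v² = v₀² + 2aΔx → Δx = (0² − 18.0²)/(2·-9.81) = 16.5 m

Phase 2 (falling): v₀ = 0 m/s, a = -9.81 m/s².
Falls 7.51 m from rest: t = √(2·7.51/9.81) = 1.24 s; v = g·t = 12.1 m/s.
Total time = 1.83 + 1.24 = 3.07 s

3.07 s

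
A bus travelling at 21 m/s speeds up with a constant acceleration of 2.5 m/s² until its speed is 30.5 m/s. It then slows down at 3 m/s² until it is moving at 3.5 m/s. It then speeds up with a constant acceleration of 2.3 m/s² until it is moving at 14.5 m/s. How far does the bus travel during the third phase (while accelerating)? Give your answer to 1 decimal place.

43.0 m

Phase 1 (accelerating): v₀ = 21.0 m/s, a = 2.5 m/s².
v = v₀ + at → t = (30.5 − 21.0) / 2.5 = 3.80 s
v² = v₀² + 2aΔx → Δx = (30.5² − 21.0²)/(2·2.5) = 97.8 m

Phase 2 (decelerating): v₀ = 30.5 m/s, a = -3 m/s².
v = v₀ + at → t = (3.5 − 30.5) / -3 = 9.00 s
v² = v₀² + 2aΔx → Δx = (3.5² − 30.5²)/(2·-3) = 153 m

Phase 3 (accelerating): v₀ = 3.50 m/s, a = 2.3 m/s².
v = v₀ + at → t = (14.5 − 3.50) / 2.3 = 4.78 s
v² = v₀² + 2aΔx → Δx = (14.5² − 3.50²)/(2·2.3) = 43.0 m
Distance in phase 3 = 43.0 m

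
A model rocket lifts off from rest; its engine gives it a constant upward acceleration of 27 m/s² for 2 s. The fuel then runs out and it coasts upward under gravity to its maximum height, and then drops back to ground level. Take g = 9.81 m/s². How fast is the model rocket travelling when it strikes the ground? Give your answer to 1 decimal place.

Phase 1 (powered ascent): v₀ = 0 m/s, a = 27 m/s².
v = v₀ + at = 0 + (27)(2) = 54.0 m/s
Δx = v₀t + ½at² = 0·2 + 0.5·27·2² = 54.0 m

Phase 2 (coasting upward): v₀ = 54.0 m/s, a = -9.81 m/s².
v = v₀ + at → t = (0 − 54.0) / -9.81 = 5.50 s
v² = v₀² + 2aΔx → Δx = (0² − 54.0²)/(2·-9.81) = 149 m

Phase 3 (free fall): v₀ = 0 m/s, a = -9.81 m/s².
Falls 203 m from rest: t = √(2·203/9.81) = 6.43 s; v = g·t = 63.1 m/s.
Impact speed = 63.1 m/s

63.1 m/s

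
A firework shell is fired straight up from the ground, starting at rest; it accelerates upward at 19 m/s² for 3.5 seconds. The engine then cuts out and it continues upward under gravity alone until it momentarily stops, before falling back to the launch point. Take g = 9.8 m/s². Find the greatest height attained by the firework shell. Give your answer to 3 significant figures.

Phase 1 (powered ascent): v₀ = 0 m/s, a = 19 m/s².
v = v₀ + at = 0 + (19)(3.5) = 66.5 m/s
Δx = v₀t + ½at² = 0·3.5 + 0.5·19·3.5² = 116 m

Phase 2 (coasting upward): v₀ = 66.5 m/s, a = -9.8 m/s².
v = v₀ + at → t = (0 − 66.5) / -9.8 = 6.79 s
v² = v₀² + 2aΔx → Δx = (0² − 66.5²)/(2·-9.8) = 226 m
Maximum height = 116 + 226 = 342 m

342 m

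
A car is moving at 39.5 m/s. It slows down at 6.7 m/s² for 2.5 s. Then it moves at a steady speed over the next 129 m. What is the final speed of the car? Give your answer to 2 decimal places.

22.75 m/s

Phase 1 (decelerating): v₀ = 39.5 m/s, a = -6.7 m/s².
v = v₀ + at = 39.5 + (-6.7)(2.5) = 22.8 m/s
Δx = v₀t + ½at² = 39.5·2.5 + 0.5·-6.7·2.5² = 77.8 m

Phase 2 (constant speed): v₀ = 22.8 m/s, a = 0 m/s².
Constant speed: t = d/v = 129/22.8 = 5.67 s
Final speed = 22.8 m/s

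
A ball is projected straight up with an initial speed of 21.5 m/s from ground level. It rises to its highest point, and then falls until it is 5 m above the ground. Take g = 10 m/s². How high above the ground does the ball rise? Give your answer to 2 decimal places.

Phase 1 (rising): v₀ = 21.5 m/s, a = -10 m/s².
v = v₀ + at → t = (0 − 21.5) / -10 = 2.15 s
v² = v₀² + 2aΔx → Δx = (0² − 21.5²)/(2·-10) = 23.1 m
Maximum height = 23.1 m

23.11 m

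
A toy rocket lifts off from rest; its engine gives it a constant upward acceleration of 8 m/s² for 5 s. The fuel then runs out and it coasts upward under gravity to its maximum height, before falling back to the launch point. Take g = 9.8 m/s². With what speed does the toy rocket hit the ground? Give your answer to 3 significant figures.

Phase 1 (powered ascent): v₀ = 0 m/s, a = 8 m/s².
v = v₀ + at = 0 + (8)(5) = 40.0 m/s
Δx = v₀t + ½at² = 0·5 + 0.5·8·5² = 100 m

Phase 2 (coasting upward): v₀ = 40.0 m/s, a = -9.8 m/s².
v = v₀ + at → t = (0 − 40.0) / -9.8 = 4.08 s
v² = v₀² + 2aΔx → Δx = (0² − 40.0²)/(2·-9.8) = 81.6 m

Phase 3 (free fall): v₀ = 0 m/s, a = -9.8 m/s².
Falls 182 m from rest: t = √(2·182/9.8) = 6.09 s; v = g·t = 59.7 m/s.
Impact speed = 59.7 m/s

59.7 m/s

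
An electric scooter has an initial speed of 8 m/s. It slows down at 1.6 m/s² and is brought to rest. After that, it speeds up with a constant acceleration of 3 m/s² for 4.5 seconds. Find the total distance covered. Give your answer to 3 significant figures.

50.4 m

Phase 1 (decelerating): v₀ = 8.00 m/s, a = -1.6 m/s².
v = v₀ + at → t = (0 − 8.00) / -1.6 = 5.00 s
v² = v₀² + 2aΔx → Δx = (0² − 8.00²)/(2·-1.6) = 20.0 m

Phase 2 (accelerating): v₀ = 0 m/s, a = 3 m/s².
v = v₀ + at = 0 + (3)(4.5) = 13.5 m/s
Δx = v₀t + ½at² = 0·4.5 + 0.5·3·4.5² = 30.4 m
Total distance = 20.0 + 30.4 = 50.4 m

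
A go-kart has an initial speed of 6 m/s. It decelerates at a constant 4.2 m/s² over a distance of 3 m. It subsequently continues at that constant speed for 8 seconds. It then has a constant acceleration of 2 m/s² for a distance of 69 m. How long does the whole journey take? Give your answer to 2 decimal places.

Phase 1 (decelerating): v₀ = 6.00 m/s, a = -4.2 m/s².
v² = v₀² + 2aΔx = 6.00² + 2·-4.2·3 = 10.8 → v = 3.29 m/s
t = (v − v₀)/a = (3.29 − 6.00)/-4.2 = 0.646 s

Phase 2 (constant speed): v₀ = 3.29 m/s, a = 0 m/s².
v = v₀ + at = 3.29 + (0)(8) = 3.29 m/s
Δx = v₀t + ½at² = 3.29·8 + 0.5·0·8² = 26.3 m

Phase 3 (accelerating): v₀ = 3.29 m/s, a = 2 m/s².
v² = v₀² + 2aΔx = 3.29² + 2·2·69 = 287 → v = 16.9 m/s
t = (v − v₀)/a = (16.9 − 3.29)/2 = 6.82 s
Total time = 0.646 + 8.00 + 6.82 = 15.5 s

15.47 s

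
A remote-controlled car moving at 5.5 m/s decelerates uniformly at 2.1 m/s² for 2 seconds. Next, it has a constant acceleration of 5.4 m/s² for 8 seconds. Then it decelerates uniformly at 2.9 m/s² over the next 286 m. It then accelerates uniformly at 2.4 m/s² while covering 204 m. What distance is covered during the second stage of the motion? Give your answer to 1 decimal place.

183.2 m

Phase 1 (decelerating): v₀ = 5.50 m/s, a = -2.1 m/s².
v = v₀ + at = 5.50 + (-2.1)(2) = 1.30 m/s
Δx = v₀t + ½at² = 5.50·2 + 0.5·-2.1·2² = 6.80 m

Phase 2 (accelerating): v₀ = 1.30 m/s, a = 5.4 m/s².
v = v₀ + at = 1.30 + (5.4)(8) = 44.5 m/s
Δx = v₀t + ½at² = 1.30·8 + 0.5·5.4·8² = 183 m
Distance in phase 2 = 183 m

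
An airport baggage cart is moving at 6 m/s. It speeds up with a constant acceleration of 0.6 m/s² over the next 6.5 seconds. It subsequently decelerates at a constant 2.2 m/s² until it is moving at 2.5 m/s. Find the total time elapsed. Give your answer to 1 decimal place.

Phase 1 (accelerating): v₀ = 6.00 m/s, a = 0.6 m/s².
v = v₀ + at = 6.00 + (0.6)(6.5) = 9.90 m/s
Δx = v₀t + ½at² = 6.00·6.5 + 0.5·0.6·6.5² = 51.7 m

Phase 2 (decelerating): v₀ = 9.90 m/s, a = -2.2 m/s².
v = v₀ + at → t = (2.5 − 9.90) / -2.2 = 3.36 s
v² = v₀² + 2aΔx → Δx = (2.5² − 9.90²)/(2·-2.2) = 20.9 m
Total time = 6.50 + 3.36 = 9.86 s

9.9 s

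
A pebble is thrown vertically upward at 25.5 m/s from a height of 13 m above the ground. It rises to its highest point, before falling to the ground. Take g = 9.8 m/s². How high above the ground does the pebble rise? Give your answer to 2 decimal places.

46.18 m

Phase 1 (rising): v₀ = 25.5 m/s, a = -9.8 m/s².
v = v₀ + at → t = (0 − 25.5) / -9.8 = 2.60 s
v² = v₀² + 2aΔx → Δx = (0² − 25.5²)/(2·-9.8) = 33.2 m
Maximum height = 13 + 33.2 = 46.2 m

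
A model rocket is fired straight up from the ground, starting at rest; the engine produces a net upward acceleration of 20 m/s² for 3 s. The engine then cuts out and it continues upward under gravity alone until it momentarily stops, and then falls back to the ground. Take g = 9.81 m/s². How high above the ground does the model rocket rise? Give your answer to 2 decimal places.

Phase 1 (powered ascent): v₀ = 0 m/s, a = 20 m/s².
v = v₀ + at = 0 + (20)(3) = 60.0 m/s
Δx = v₀t + ½at² = 0·3 + 0.5·20·3² = 90.0 m

Phase 2 (coasting upward): v₀ = 60.0 m/s, a = -9.81 m/s².
v = v₀ + at → t = (0 − 60.0) / -9.81 = 6.12 s
v² = v₀² + 2aΔx → Δx = (0² − 60.0²)/(2·-9.81) = 183 m
Maximum height = 90.0 + 183 = 273 m

273.49 m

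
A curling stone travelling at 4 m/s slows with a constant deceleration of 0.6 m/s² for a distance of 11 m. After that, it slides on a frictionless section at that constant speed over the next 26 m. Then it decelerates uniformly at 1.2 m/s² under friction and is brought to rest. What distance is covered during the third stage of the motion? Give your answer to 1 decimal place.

Phase 1 (decelerating): v₀ = 4.00 m/s, a = -0.6 m/s².
v² = v₀² + 2aΔx = 4.00² + 2·-0.6·11 = 2.80 → v = 1.67 m/s
t = (v − v₀)/a = (1.67 − 4.00)/-0.6 = 3.88 s

Phase 2 (constant speed): v₀ = 1.67 m/s, a = 0 m/s².
Constant speed: t = d/v = 26/1.67 = 15.5 s

Phase 3 (decelerating): v₀ = 1.67 m/s, a = -1.2 m/s².
v = v₀ + at → t = (0 − 1.67) / -1.2 = 1.39 s
v² = v₀² + 2aΔx → Δx = (0² − 1.67²)/(2·-1.2) = 1.17 m
Distance in phase 3 = 1.17 m

1.2 m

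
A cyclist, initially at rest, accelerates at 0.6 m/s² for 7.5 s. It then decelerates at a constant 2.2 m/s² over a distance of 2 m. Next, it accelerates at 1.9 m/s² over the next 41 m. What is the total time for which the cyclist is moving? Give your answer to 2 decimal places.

13.03 s

Phase 1 (accelerating): v₀ = 0 m/s, a = 0.6 m/s².
v = v₀ + at = 0 + (0.6)(7.5) = 4.50 m/s
Δx = v₀t + ½at² = 0·7.5 + 0.5·0.6·7.5² = 16.9 m

Phase 2 (decelerating): v₀ = 4.50 m/s, a = -2.2 m/s².
v² = v₀² + 2aΔx = 4.50² + 2·-2.2·2 = 11.4 → v = 3.38 m/s
t = (v − v₀)/a = (3.38 − 4.50)/-2.2 = 0.507 s

Phase 3 (accelerating): v₀ = 3.38 m/s, a = 1.9 m/s².
v² = v₀² + 2aΔx = 3.38² + 2·1.9·41 = 167 → v = 12.9 m/s
t = (v − v₀)/a = (12.9 − 3.38)/1.9 = 5.03 s
Total time = 7.50 + 0.507 + 5.03 = 13.0 s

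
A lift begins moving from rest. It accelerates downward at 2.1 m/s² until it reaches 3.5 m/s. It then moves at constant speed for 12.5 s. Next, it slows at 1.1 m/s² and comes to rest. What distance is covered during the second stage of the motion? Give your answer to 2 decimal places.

43.75 m

Phase 1 (accelerating): v₀ = 0 m/s, a = 2.1 m/s².
v = v₀ + at → t = (3.5 − 0) / 2.1 = 1.67 s
v² = v₀² + 2aΔx → Δx = (3.5² − 0²)/(2·2.1) = 2.92 m

Phase 2 (constant speed): v₀ = 3.50 m/s, a = 0 m/s².
v = v₀ + at = 3.50 + (0)(12.5) = 3.50 m/s
Δx = v₀t + ½at² = 3.50·12.5 + 0.5·0·12.5² = 43.8 m
Distance in phase 2 = 43.8 m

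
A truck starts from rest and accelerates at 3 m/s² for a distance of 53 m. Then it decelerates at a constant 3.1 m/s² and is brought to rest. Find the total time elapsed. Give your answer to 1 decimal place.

Phase 1 (accelerating): v₀ = 0 m/s, a = 3 m/s².
v² = v₀² + 2aΔx = 0² + 2·3·53 = 318 → v = 17.8 m/s
t = (v − v₀)/a = (17.8 − 0)/3 = 5.94 s

Phase 2 (decelerating): v₀ = 17.8 m/s, a = -3.1 m/s².
v = v₀ + at → t = (0 − 17.8) / -3.1 = 5.75 s
v² = v₀² + 2aΔx → Δx = (0² − 17.8²)/(2·-3.1) = 51.3 m
Total time = 5.94 + 5.75 = 11.7 s

11.7 s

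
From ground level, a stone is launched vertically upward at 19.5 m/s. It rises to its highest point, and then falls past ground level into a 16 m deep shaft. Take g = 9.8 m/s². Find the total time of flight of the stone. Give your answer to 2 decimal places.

4.68 s

Phase 1 (rising): v₀ = 19.5 m/s, a = -9.8 m/s².
v = v₀ + at → t = (0 − 19.5) / -9.8 = 1.99 s
v² = v₀² + 2aΔx → Δx = (0² − 19.5²)/(2·-9.8) = 19.4 m

Phase 2 (falling): v₀ = 0 m/s, a = -9.8 m/s².
Falls 35.4 m from rest: t = √(2·35.4/9.8) = 2.69 s; v = g·t = 26.3 m/s.
Total time = 1.99 + 2.69 = 4.68 s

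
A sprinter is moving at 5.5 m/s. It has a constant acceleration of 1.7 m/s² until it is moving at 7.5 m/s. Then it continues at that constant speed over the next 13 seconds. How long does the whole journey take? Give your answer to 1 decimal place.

Phase 1 (accelerating): v₀ = 5.50 m/s, a = 1.7 m/s².
v = v₀ + at → t = (7.5 − 5.50) / 1.7 = 1.18 s
v² = v₀² + 2aΔx → Δx = (7.5² − 5.50²)/(2·1.7) = 7.65 m

Phase 2 (constant speed): v₀ = 7.50 m/s, a = 0 m/s².
v = v₀ + at = 7.50 + (0)(13) = 7.50 m/s
Δx = v₀t + ½at² = 7.50·13 + 0.5·0·13² = 97.5 m
Total time = 1.18 + 13.0 = 14.2 s

14.2 s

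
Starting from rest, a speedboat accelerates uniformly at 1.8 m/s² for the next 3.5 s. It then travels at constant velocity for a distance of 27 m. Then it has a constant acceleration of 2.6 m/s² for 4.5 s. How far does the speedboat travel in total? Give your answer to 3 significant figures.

Phase 1 (accelerating): v₀ = 0 m/s, a = 1.8 m/s².
v = v₀ + at = 0 + (1.8)(3.5) = 6.30 m/s
Δx = v₀t + ½at² = 0·3.5 + 0.5·1.8·3.5² = 11.0 m

Phase 2 (constant speed): v₀ = 6.30 m/s, a = 0 m/s².
Constant speed: t = d/v = 27/6.30 = 4.29 s

Phase 3 (accelerating): v₀ = 6.30 m/s, a = 2.6 m/s².
v = v₀ + at = 6.30 + (2.6)(4.5) = 18.0 m/s
Δx = v₀t + ½at² = 6.30·4.5 + 0.5·2.6·4.5² = 54.7 m
Total distance = 11.0 + 27.0 + 54.7 = 92.7 m

92.7 m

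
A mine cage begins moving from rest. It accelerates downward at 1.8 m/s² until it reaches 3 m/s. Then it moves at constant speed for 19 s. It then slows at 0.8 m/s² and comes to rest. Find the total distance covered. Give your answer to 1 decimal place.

65.1 m

Phase 1 (accelerating): v₀ = 0 m/s, a = 1.8 m/s².
v = v₀ + at → t = (3 − 0) / 1.8 = 1.67 s
v² = v₀² + 2aΔx → Δx = (3² − 0²)/(2·1.8) = 2.50 m

Phase 2 (constant speed): v₀ = 3.00 m/s, a = 0 m/s².
v = v₀ + at = 3.00 + (0)(19) = 3.00 m/s
Δx = v₀t + ½at² = 3.00·19 + 0.5·0·19² = 57.0 m

Phase 3 (decelerating): v₀ = 3.00 m/s, a = -0.8 m/s².
v = v₀ + at → t = (0 − 3.00) / -0.8 = 3.75 s
v² = v₀² + 2aΔx → Δx = (0² − 3.00²)/(2·-0.8) = 5.62 m
Total distance = 2.50 + 57.0 + 5.62 = 65.1 m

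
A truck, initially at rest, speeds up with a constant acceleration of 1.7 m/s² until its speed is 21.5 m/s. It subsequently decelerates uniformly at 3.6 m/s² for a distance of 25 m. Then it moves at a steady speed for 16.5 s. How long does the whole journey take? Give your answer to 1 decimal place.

30.5 s

Phase 1 (accelerating): v₀ = 0 m/s, a = 1.7 m/s².
v = v₀ + at → t = (21.5 − 0) / 1.7 = 12.6 s
v² = v₀² + 2aΔx → Δx = (21.5² − 0²)/(2·1.7) = 136 m

Phase 2 (decelerating): v₀ = 21.5 m/s, a = -3.6 m/s².
v² = v₀² + 2aΔx = 21.5² + 2·-3.6·25 = 282 → v = 16.8 m/s
t = (v − v₀)/a = (16.8 − 21.5)/-3.6 = 1.31 s

Phase 3 (constant speed): v₀ = 16.8 m/s, a = 0 m/s².
v = v₀ + at = 16.8 + (0)(16.5) = 16.8 m/s
Δx = v₀t + ½at² = 16.8·16.5 + 0.5·0·16.5² = 277 m
Total time = 12.6 + 1.31 + 16.5 = 30.5 s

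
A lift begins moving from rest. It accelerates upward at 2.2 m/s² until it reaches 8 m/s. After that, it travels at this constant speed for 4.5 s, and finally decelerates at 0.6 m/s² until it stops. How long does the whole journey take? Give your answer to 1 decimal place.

Phase 1 (accelerating): v₀ = 0 m/s, a = 2.2 m/s².
v = v₀ + at → t = (8 − 0) / 2.2 = 3.64 s
v² = v₀² + 2aΔx → Δx = (8² − 0²)/(2·2.2) = 14.5 m

Phase 2 (constant speed): v₀ = 8.00 m/s, a = 0 m/s².
v = v₀ + at = 8.00 + (0)(4.5) = 8.00 m/s
Δx = v₀t + ½at² = 8.00·4.5 + 0.5·0·4.5² = 36.0 m

Phase 3 (decelerating): v₀ = 8.00 m/s, a = -0.6 m/s².
v = v₀ + at → t = (0 − 8.00) / -0.6 = 13.3 s
v² = v₀² + 2aΔx → Δx = (0² − 8.00²)/(2·-0.6) = 53.3 m
Total time = 3.64 + 4.50 + 13.3 = 21.5 s

21.5 s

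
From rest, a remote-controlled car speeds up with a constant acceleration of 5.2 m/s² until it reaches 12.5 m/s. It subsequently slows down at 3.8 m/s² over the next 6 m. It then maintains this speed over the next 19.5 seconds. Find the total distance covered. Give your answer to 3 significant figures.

Phase 1 (accelerating): v₀ = 0 m/s, a = 5.2 m/s².
v = v₀ + at → t = (12.5 − 0) / 5.2 = 2.40 s
v² = v₀² + 2aΔx → Δx = (12.5² − 0²)/(2·5.2) = 15.0 m

Phase 2 (decelerating): v₀ = 12.5 m/s, a = -3.8 m/s².
v² = v₀² + 2aΔx = 12.5² + 2·-3.8·6 = 111 → v = 10.5 m/s
t = (v − v₀)/a = (10.5 − 12.5)/-3.8 = 0.521 s

Phase 3 (constant speed): v₀ = 10.5 m/s, a = 0 m/s².
v = v₀ + at = 10.5 + (0)(19.5) = 10.5 m/s
Δx = v₀t + ½at² = 10.5·19.5 + 0.5·0·19.5² = 205 m
Total distance = 15.0 + 6.00 + 205 = 226 m

226 m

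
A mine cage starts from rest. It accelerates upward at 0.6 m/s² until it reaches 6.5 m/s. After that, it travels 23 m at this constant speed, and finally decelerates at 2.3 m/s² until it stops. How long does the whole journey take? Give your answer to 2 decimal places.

17.20 s

Phase 1 (accelerating): v₀ = 0 m/s, a = 0.6 m/s².
v = v₀ + at → t = (6.5 − 0) / 0.6 = 10.8 s
v² = v₀² + 2aΔx → Δx = (6.5² − 0²)/(2·0.6) = 35.2 m

Phase 2 (constant speed): v₀ = 6.50 m/s, a = 0 m/s².
Constant speed: t = d/v = 23/6.50 = 3.54 s

Phase 3 (decelerating): v₀ = 6.50 m/s, a = -2.3 m/s².
v = v₀ + at → t = (0 − 6.50) / -2.3 = 2.83 s
v² = v₀² + 2aΔx → Δx = (0² − 6.50²)/(2·-2.3) = 9.18 m
Total time = 10.8 + 3.54 + 2.83 = 17.2 s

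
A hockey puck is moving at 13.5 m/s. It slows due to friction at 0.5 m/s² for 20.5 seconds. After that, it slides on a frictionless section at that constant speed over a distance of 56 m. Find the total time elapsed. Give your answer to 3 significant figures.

Phase 1 (decelerating): v₀ = 13.5 m/s, a = -0.5 m/s².
v = v₀ + at = 13.5 + (-0.5)(20.5) = 3.25 m/s
Δx = v₀t + ½at² = 13.5·20.5 + 0.5·-0.5·20.5² = 172 m

Phase 2 (constant speed): v₀ = 3.25 m/s, a = 0 m/s².
Constant speed: t = d/v = 56/3.25 = 17.2 s
Total time = 20.5 + 17.2 = 37.7 s

37.7 s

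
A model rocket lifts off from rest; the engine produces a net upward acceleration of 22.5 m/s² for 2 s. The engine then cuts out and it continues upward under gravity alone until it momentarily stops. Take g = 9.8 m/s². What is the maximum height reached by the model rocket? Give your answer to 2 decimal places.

148.32 m

Phase 1 (powered ascent): v₀ = 0 m/s, a = 22.5 m/s².
v = v₀ + at = 0 + (22.5)(2) = 45.0 m/s
Δx = v₀t + ½at² = 0·2 + 0.5·22.5·2² = 45.0 m

Phase 2 (coasting upward): v₀ = 45.0 m/s, a = -9.8 m/s².
v = v₀ + at → t = (0 − 45.0) / -9.8 = 4.59 s
v² = v₀² + 2aΔx → Δx = (0² − 45.0²)/(2·-9.8) = 103 m
Maximum height = 45.0 + 103 = 148 m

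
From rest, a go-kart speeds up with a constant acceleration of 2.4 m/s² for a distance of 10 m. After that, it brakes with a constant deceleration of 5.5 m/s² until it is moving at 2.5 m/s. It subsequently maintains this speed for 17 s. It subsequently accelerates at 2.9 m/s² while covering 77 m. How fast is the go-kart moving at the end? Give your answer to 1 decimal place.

Phase 1 (accelerating): v₀ = 0 m/s, a = 2.4 m/s².
v² = v₀² + 2aΔx = 0² + 2·2.4·10 = 48.0 → v = 6.93 m/s
t = (v − v₀)/a = (6.93 − 0)/2.4 = 2.89 s

Phase 2 (decelerating): v₀ = 6.93 m/s, a = -5.5 m/s².
v = v₀ + at → t = (2.5 − 6.93) / -5.5 = 0.805 s
v² = v₀² + 2aΔx → Δx = (2.5² − 6.93²)/(2·-5.5) = 3.80 m

Phase 3 (constant speed): v₀ = 2.50 m/s, a = 0 m/s².
v = v₀ + at = 2.50 + (0)(17) = 2.50 m/s
Δx = v₀t + ½at² = 2.50·17 + 0.5·0·17² = 42.5 m

Phase 4 (accelerating): v₀ = 2.50 m/s, a = 2.9 m/s².
v² = v₀² + 2aΔx = 2.50² + 2·2.9·77 = 453 → v = 21.3 m/s
t = (v − v₀)/a = (21.3 − 2.50)/2.9 = 6.48 s
Final speed = 21.3 m/s

21.3 m/s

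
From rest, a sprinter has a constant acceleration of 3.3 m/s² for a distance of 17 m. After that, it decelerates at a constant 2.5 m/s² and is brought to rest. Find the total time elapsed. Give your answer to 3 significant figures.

Phase 1 (accelerating): v₀ = 0 m/s, a = 3.3 m/s².
v² = v₀² + 2aΔx = 0² + 2·3.3·17 = 112 → v = 10.6 m/s
t = (v − v₀)/a = (10.6 − 0)/3.3 = 3.21 s

Phase 2 (decelerating): v₀ = 10.6 m/s, a = -2.5 m/s².
v = v₀ + at → t = (0 − 10.6) / -2.5 = 4.24 s
v² = v₀² + 2aΔx → Δx = (0² − 10.6²)/(2·-2.5) = 22.4 m
Total time = 3.21 + 4.24 = 7.45 s

7.45 s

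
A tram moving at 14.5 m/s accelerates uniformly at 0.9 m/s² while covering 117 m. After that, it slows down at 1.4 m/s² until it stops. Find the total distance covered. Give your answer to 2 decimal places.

Phase 1 (accelerating): v₀ = 14.5 m/s, a = 0.9 m/s².
v² = v₀² + 2aΔx = 14.5² + 2·0.9·117 = 421 → v = 20.5 m/s
t = (v − v₀)/a = (20.5 − 14.5)/0.9 = 6.68 s

Phase 2 (decelerating): v₀ = 20.5 m/s, a = -1.4 m/s².
v = v₀ + at → t = (0 − 20.5) / -1.4 = 14.7 s
v² = v₀² + 2aΔx → Δx = (0² − 20.5²)/(2·-1.4) = 150 m
Total distance = 117 + 150 = 267 m

267.30 m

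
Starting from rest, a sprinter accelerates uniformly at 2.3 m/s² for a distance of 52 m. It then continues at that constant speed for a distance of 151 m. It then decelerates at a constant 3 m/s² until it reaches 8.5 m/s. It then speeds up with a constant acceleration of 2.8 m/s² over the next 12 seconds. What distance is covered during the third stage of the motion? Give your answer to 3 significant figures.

Phase 1 (accelerating): v₀ = 0 m/s, a = 2.3 m/s².
v² = v₀² + 2aΔx = 0² + 2·2.3·52 = 239 → v = 15.5 m/s
t = (v − v₀)/a = (15.5 − 0)/2.3 = 6.72 s

Phase 2 (constant speed): v₀ = 15.5 m/s, a = 0 m/s².
Constant speed: t = d/v = 151/15.5 = 9.76 s

Phase 3 (decelerating): v₀ = 15.5 m/s, a = -3 m/s².
v = v₀ + at → t = (8.5 − 15.5) / -3 = 2.32 s
v² = v₀² + 2aΔx → Δx = (8.5² − 15.5²)/(2·-3) = 27.8 m
Distance in phase 3 = 27.8 m

27.8 m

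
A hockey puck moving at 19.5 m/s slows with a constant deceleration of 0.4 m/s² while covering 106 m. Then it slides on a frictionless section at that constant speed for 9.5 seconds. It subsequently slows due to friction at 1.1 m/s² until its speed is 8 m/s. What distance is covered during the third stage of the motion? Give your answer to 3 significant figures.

105 m

Phase 1 (decelerating): v₀ = 19.5 m/s, a = -0.4 m/s².
v² = v₀² + 2aΔx = 19.5² + 2·-0.4·106 = 295 → v = 17.2 m/s
t = (v − v₀)/a = (17.2 − 19.5)/-0.4 = 5.78 s

Phase 2 (constant speed): v₀ = 17.2 m/s, a = 0 m/s².
v = v₀ + at = 17.2 + (0)(9.5) = 17.2 m/s
Δx = v₀t + ½at² = 17.2·9.5 + 0.5·0·9.5² = 163 m

Phase 3 (decelerating): v₀ = 17.2 m/s, a = -1.1 m/s².
v = v₀ + at → t = (8 − 17.2) / -1.1 = 8.35 s
v² = v₀² + 2aΔx → Δx = (8² − 17.2²)/(2·-1.1) = 105 m
Distance in phase 3 = 105 m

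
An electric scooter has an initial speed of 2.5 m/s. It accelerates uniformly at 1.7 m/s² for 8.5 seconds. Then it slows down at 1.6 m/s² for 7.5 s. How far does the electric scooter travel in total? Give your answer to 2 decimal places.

Phase 1 (accelerating): v₀ = 2.50 m/s, a = 1.7 m/s².
v = v₀ + at = 2.50 + (1.7)(8.5) = 16.9 m/s
Δx = v₀t + ½at² = 2.50·8.5 + 0.5·1.7·8.5² = 82.7 m

Phase 2 (decelerating): v₀ = 16.9 m/s, a = -1.6 m/s².
v = v₀ + at = 16.9 + (-1.6)(7.5) = 4.95 m/s
Δx = v₀t + ½at² = 16.9·7.5 + 0.5·-1.6·7.5² = 82.1 m
Total distance = 82.7 + 82.1 = 165 m

164.79 m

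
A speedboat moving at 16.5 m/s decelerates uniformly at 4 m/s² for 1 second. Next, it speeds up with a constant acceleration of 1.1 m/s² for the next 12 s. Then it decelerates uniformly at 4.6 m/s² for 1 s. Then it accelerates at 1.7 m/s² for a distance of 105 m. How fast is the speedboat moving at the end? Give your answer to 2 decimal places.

28.32 m/s

Phase 1 (decelerating): v₀ = 16.5 m/s, a = -4 m/s².
v = v₀ + at = 16.5 + (-4)(1) = 12.5 m/s
Δx = v₀t + ½at² = 16.5·1 + 0.5·-4·1² = 14.5 m

Phase 2 (accelerating): v₀ = 12.5 m/s, a = 1.1 m/s².
v = v₀ + at = 12.5 + (1.1)(12) = 25.7 m/s
Δx = v₀t + ½at² = 12.5·12 + 0.5·1.1·12² = 229 m

Phase 3 (decelerating): v₀ = 25.7 m/s, a = -4.6 m/s².
v = v₀ + at = 25.7 + (-4.6)(1) = 21.1 m/s
Δx = v₀t + ½at² = 25.7·1 + 0.5·-4.6·1² = 23.4 m

Phase 4 (accelerating): v₀ = 21.1 m/s, a = 1.7 m/s².
v² = v₀² + 2aΔx = 21.1² + 2·1.7·105 = 802 → v = 28.3 m/s
t = (v − v₀)/a = (28.3 − 21.1)/1.7 = 4.25 s
Final speed = 28.3 m/s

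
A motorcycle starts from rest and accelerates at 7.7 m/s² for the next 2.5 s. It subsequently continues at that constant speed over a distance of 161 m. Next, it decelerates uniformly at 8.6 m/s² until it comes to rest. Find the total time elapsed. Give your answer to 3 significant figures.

Phase 1 (accelerating): v₀ = 0 m/s, a = 7.7 m/s².
v = v₀ + at = 0 + (7.7)(2.5) = 19.2 m/s
Δx = v₀t + ½at² = 0·2.5 + 0.5·7.7·2.5² = 24.1 m

Phase 2 (constant speed): v₀ = 19.2 m/s, a = 0 m/s².
Constant speed: t = d/v = 161/19.2 = 8.36 s

Phase 3 (decelerating): v₀ = 19.2 m/s, a = -8.6 m/s².
v = v₀ + at → t = (0 − 19.2) / -8.6 = 2.24 s
v² = v₀² + 2aΔx → Δx = (0² − 19.2²)/(2·-8.6) = 21.5 m
Total time = 2.50 + 8.36 + 2.24 = 13.1 s

13.1 s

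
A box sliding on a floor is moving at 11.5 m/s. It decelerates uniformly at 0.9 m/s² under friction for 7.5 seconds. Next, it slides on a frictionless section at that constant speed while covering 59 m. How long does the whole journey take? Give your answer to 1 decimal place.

19.9 s

Phase 1 (decelerating): v₀ = 11.5 m/s, a = -0.9 m/s².
v = v₀ + at = 11.5 + (-0.9)(7.5) = 4.75 m/s
Δx = v₀t + ½at² = 11.5·7.5 + 0.5·-0.9·7.5² = 60.9 m

Phase 2 (constant speed): v₀ = 4.75 m/s, a = 0 m/s².
Constant speed: t = d/v = 59/4.75 = 12.4 s
Total time = 7.50 + 12.4 = 19.9 s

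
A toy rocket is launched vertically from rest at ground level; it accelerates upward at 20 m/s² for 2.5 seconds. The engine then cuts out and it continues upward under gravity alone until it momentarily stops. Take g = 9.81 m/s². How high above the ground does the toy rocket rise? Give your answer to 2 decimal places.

Phase 1 (powered ascent): v₀ = 0 m/s, a = 20 m/s².
v = v₀ + at = 0 + (20)(2.5) = 50.0 m/s
Δx = v₀t + ½at² = 0·2.5 + 0.5·20·2.5² = 62.5 m

Phase 2 (coasting upward): v₀ = 50.0 m/s, a = -9.81 m/s².
v = v₀ + at → t = (0 − 50.0) / -9.81 = 5.10 s
v² = v₀² + 2aΔx → Δx = (0² − 50.0²)/(2·-9.81) = 127 m
Maximum height = 62.5 + 127 = 190 m

189.92 m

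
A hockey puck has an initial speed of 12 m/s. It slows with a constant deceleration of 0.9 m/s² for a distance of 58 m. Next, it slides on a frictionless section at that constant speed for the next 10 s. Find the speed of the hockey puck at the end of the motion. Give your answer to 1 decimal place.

6.3 m/s

Phase 1 (decelerating): v₀ = 12.0 m/s, a = -0.9 m/s².
v² = v₀² + 2aΔx = 12.0² + 2·-0.9·58 = 39.6 → v = 6.29 m/s
t = (v − v₀)/a = (6.29 − 12.0)/-0.9 = 6.34 s

Phase 2 (constant speed): v₀ = 6.29 m/s, a = 0 m/s².
v = v₀ + at = 6.29 + (0)(10) = 6.29 m/s
Δx = v₀t + ½at² = 6.29·10 + 0.5·0·10² = 62.9 m
Final speed = 6.29 m/s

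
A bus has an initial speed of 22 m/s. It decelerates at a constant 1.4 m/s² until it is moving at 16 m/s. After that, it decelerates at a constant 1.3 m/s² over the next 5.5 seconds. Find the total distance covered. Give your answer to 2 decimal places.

149.77 m

Phase 1 (decelerating): v₀ = 22.0 m/s, a = -1.4 m/s².
v = v₀ + at → t = (16 − 22.0) / -1.4 = 4.29 s
v² = v₀² + 2aΔx → Δx = (16² − 22.0²)/(2·-1.4) = 81.4 m

Phase 2 (decelerating): v₀ = 16.0 m/s, a = -1.3 m/s².
v = v₀ + at = 16.0 + (-1.3)(5.5) = 8.85 m/s
Δx = v₀t + ½at² = 16.0·5.5 + 0.5·-1.3·5.5² = 68.3 m
Total distance = 81.4 + 68.3 = 150 m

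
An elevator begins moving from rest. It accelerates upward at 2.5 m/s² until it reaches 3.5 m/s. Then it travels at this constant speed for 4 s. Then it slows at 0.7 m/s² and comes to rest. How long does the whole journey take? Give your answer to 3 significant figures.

Phase 1 (accelerating): v₀ = 0 m/s, a = 2.5 m/s².
v = v₀ + at → t = (3.5 − 0) / 2.5 = 1.40 s
v² = v₀² + 2aΔx → Δx = (3.5² − 0²)/(2·2.5) = 2.45 m

Phase 2 (constant speed): v₀ = 3.50 m/s, a = 0 m/s².
v = v₀ + at = 3.50 + (0)(4) = 3.50 m/s
Δx = v₀t + ½at² = 3.50·4 + 0.5·0·4² = 14.0 m

Phase 3 (decelerating): v₀ = 3.50 m/s, a = -0.7 m/s².
v = v₀ + at → t = (0 − 3.50) / -0.7 = 5.00 s
v² = v₀² + 2aΔx → Δx = (0² − 3.50²)/(2·-0.7) = 8.75 m
Total time = 1.40 + 4.00 + 5.00 = 10.4 s

10.4 s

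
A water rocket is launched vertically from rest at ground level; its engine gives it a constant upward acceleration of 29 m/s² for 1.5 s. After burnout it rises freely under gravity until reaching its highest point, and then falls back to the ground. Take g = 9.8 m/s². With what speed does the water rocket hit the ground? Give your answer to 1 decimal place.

Phase 1 (powered ascent): v₀ = 0 m/s, a = 29 m/s².
v = v₀ + at = 0 + (29)(1.5) = 43.5 m/s
Δx = v₀t + ½at² = 0·1.5 + 0.5·29·1.5² = 32.6 m

Phase 2 (coasting upward): v₀ = 43.5 m/s, a = -9.8 m/s².
v = v₀ + at → t = (0 − 43.5) / -9.8 = 4.44 s
v² = v₀² + 2aΔx → Δx = (0² − 43.5²)/(2·-9.8) = 96.5 m

Phase 3 (free fall): v₀ = 0 m/s, a = -9.8 m/s².
Falls 129 m from rest: t = √(2·129/9.8) = 5.13 s; v = g·t = 50.3 m/s.
Impact speed = 50.3 m/s

50.3 m/s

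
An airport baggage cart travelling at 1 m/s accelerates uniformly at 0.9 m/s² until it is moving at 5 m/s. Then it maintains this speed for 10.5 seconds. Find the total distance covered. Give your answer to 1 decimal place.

Phase 1 (accelerating): v₀ = 1.00 m/s, a = 0.9 m/s².
v = v₀ + at → t = (5 − 1.00) / 0.9 = 4.44 s
v² = v₀² + 2aΔx → Δx = (5² − 1.00²)/(2·0.9) = 13.3 m

Phase 2 (constant speed): v₀ = 5.00 m/s, a = 0 m/s².
v = v₀ + at = 5.00 + (0)(10.5) = 5.00 m/s
Δx = v₀t + ½at² = 5.00·10.5 + 0.5·0·10.5² = 52.5 m
Total distance = 13.3 + 52.5 = 65.8 m

65.8 m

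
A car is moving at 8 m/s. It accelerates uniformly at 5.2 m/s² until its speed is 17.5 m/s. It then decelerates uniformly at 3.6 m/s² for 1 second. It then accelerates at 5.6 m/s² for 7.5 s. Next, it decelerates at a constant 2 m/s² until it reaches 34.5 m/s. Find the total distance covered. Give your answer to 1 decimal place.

Phase 1 (accelerating): v₀ = 8.00 m/s, a = 5.2 m/s².
v = v₀ + at → t = (17.5 − 8.00) / 5.2 = 1.83 s
v² = v₀² + 2aΔx → Δx = (17.5² − 8.00²)/(2·5.2) = 23.3 m

Phase 2 (decelerating): v₀ = 17.5 m/s, a = -3.6 m/s².
v = v₀ + at = 17.5 + (-3.6)(1) = 13.9 m/s
Δx = v₀t + ½at² = 17.5·1 + 0.5·-3.6·1² = 15.7 m

Phase 3 (accelerating): v₀ = 13.9 m/s, a = 5.6 m/s².
v = v₀ + at = 13.9 + (5.6)(7.5) = 55.9 m/s
Δx = v₀t + ½at² = 13.9·7.5 + 0.5·5.6·7.5² = 262 m

Phase 4 (decelerating): v₀ = 55.9 m/s, a = -2 m/s².
v = v₀ + at → t = (34.5 − 55.9) / -2 = 10.7 s
v² = v₀² + 2aΔx → Δx = (34.5² − 55.9²)/(2·-2) = 484 m
Total distance = 23.3 + 15.7 + 262 + 484 = 784 m

784.4 m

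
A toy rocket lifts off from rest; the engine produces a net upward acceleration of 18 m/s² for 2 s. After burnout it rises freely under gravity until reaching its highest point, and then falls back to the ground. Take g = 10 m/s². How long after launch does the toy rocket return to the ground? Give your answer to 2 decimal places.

Phase 1 (powered ascent): v₀ = 0 m/s, a = 18 m/s².
v = v₀ + at = 0 + (18)(2) = 36.0 m/s
Δx = v₀t + ½at² = 0·2 + 0.5·18·2² = 36.0 m

Phase 2 (coasting upward): v₀ = 36.0 m/s, a = -10 m/s².
v = v₀ + at → t = (0 − 36.0) / -10 = 3.60 s
v² = v₀² + 2aΔx → Δx = (0² − 36.0²)/(2·-10) = 64.8 m

Phase 3 (free fall): v₀ = 0 m/s, a = -10 m/s².
Falls 101 m from rest: t = √(2·101/10) = 4.49 s; v = g·t = 44.9 m/s.
Total time = 2.00 + 3.60 + 4.49 = 10.1 s

10.09 s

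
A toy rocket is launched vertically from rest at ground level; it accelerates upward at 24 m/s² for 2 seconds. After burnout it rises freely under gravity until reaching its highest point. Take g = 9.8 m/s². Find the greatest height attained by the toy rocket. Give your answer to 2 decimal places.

165.55 m

Phase 1 (powered ascent): v₀ = 0 m/s, a = 24 m/s².
v = v₀ + at = 0 + (24)(2) = 48.0 m/s
Δx = v₀t + ½at² = 0·2 + 0.5·24·2² = 48.0 m

Phase 2 (coasting upward): v₀ = 48.0 m/s, a = -9.8 m/s².
v = v₀ + at → t = (0 − 48.0) / -9.8 = 4.90 s
v² = v₀² + 2aΔx → Δx = (0² − 48.0²)/(2·-9.8) = 118 m
Maximum height = 48.0 + 118 = 166 m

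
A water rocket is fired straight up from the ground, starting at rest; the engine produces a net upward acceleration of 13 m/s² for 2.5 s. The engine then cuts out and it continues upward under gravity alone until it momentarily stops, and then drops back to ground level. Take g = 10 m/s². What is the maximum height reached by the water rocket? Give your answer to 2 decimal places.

Phase 1 (powered ascent): v₀ = 0 m/s, a = 13 m/s².
v = v₀ + at = 0 + (13)(2.5) = 32.5 m/s
Δx = v₀t + ½at² = 0·2.5 + 0.5·13·2.5² = 40.6 m

Phase 2 (coasting upward): v₀ = 32.5 m/s, a = -10 m/s².
v = v₀ + at → t = (0 − 32.5) / -10 = 3.25 s
v² = v₀² + 2aΔx → Δx = (0² − 32.5²)/(2·-10) = 52.8 m
Maximum height = 40.6 + 52.8 = 93.4 m

93.44 m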